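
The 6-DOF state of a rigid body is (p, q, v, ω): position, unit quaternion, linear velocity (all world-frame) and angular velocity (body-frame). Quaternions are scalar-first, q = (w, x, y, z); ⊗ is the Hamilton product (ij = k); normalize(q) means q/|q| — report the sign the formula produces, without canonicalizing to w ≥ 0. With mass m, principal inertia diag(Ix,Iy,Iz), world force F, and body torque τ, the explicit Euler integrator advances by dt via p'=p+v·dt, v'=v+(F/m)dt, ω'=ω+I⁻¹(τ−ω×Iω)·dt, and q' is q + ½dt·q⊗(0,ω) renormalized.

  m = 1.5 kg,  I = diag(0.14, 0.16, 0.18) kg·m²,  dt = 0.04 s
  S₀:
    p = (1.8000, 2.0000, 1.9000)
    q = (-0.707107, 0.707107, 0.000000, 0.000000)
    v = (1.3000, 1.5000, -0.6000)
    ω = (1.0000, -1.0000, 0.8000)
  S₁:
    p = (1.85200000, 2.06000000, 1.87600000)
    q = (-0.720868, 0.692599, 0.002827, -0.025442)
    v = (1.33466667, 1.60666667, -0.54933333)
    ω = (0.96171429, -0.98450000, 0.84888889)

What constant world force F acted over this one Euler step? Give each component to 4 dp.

v₁ − v₀ = (0.03466667, 0.10666667, 0.05066667)
m·(v₁−v₀)/dt = (1.3000, 4.0000, 1.9000)

F = (1.3000, 4.0000, 1.9000)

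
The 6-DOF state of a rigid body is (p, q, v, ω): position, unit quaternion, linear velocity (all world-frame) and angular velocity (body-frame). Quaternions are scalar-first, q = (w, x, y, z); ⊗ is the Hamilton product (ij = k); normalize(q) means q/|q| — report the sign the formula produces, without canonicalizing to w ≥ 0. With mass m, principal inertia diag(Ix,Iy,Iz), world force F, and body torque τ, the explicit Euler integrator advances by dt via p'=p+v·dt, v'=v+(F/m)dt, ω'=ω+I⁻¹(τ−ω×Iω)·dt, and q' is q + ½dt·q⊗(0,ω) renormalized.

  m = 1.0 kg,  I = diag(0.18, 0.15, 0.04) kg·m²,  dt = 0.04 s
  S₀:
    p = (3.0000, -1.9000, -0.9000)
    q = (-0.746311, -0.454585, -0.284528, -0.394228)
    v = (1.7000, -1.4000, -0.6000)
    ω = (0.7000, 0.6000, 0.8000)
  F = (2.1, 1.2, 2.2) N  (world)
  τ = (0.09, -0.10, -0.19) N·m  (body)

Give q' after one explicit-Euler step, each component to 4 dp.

q' = (-0.7300, -0.4647, -0.2916, -0.4075)

Hamilton product q⊗(0,ω) = (0.8043087, -0.5135033, -0.3600782, -0.6706302)
q' = normalize(q + ½dt·q⊗(0,ω)) = (-0.7300, -0.4647, -0.2916, -0.4075)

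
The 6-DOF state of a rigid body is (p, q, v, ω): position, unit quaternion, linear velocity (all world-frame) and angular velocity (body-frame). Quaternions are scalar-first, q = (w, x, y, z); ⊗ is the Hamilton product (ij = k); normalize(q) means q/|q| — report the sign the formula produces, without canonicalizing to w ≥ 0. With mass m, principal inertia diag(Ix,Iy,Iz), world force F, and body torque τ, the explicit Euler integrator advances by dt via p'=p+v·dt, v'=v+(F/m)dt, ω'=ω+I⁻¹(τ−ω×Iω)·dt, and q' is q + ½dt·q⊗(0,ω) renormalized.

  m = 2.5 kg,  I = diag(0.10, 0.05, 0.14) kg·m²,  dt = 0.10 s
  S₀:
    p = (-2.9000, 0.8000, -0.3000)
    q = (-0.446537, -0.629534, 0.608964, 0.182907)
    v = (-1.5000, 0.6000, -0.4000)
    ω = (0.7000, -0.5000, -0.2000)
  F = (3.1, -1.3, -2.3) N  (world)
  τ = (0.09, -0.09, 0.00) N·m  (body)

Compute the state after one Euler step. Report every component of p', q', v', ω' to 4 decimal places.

α = I⁻¹(τ − ω×Iω) = (0.8100, -1.9120, -0.1250)
ω' = ω + α·dt = (0.7810, -0.6912, -0.2125)
q⊗(0,ω) = (0.7817372, -0.3429152, 0.2253966, -0.0222004)
q + ½dt·q⊗(0,ω), renormalized = (-0.4071, -0.6461, 0.6196, 0.1816)
a = (1.2400, -0.5200, -0.9200)
p + v·dt = (-3.0500, 0.8600, -0.3400)
new velocity v' = (-1.3760, 0.5480, -0.4920)

p' = (-3.0500, 0.8600, -0.3400)
q' = (-0.4071, -0.6461, 0.6196, 0.1816)
v' = (-1.3760, 0.5480, -0.4920)
ω' = (0.7810, -0.6912, -0.2125)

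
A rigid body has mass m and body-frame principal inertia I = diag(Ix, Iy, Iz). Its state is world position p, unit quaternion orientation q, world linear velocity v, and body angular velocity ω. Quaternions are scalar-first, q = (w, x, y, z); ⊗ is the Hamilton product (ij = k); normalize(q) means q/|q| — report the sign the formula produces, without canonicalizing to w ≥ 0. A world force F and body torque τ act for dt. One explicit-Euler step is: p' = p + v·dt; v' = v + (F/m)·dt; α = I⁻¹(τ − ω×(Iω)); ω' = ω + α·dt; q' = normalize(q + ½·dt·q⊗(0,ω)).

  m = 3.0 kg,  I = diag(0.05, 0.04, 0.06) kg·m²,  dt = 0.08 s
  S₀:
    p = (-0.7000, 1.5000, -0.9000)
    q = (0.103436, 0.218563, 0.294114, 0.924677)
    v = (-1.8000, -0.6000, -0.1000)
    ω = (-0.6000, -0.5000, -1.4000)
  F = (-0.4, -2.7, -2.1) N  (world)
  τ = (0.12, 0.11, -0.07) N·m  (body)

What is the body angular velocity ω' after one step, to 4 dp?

ω' = (-0.4304, -0.2632, -1.4893)

ω×(Iω) gyroscopic = (0.0140, -0.0084, -0.0030)
angular accel α = (2.1200, 2.9600, -1.1167)
ω + α·dt = (-0.4304, -0.2632, -1.4893)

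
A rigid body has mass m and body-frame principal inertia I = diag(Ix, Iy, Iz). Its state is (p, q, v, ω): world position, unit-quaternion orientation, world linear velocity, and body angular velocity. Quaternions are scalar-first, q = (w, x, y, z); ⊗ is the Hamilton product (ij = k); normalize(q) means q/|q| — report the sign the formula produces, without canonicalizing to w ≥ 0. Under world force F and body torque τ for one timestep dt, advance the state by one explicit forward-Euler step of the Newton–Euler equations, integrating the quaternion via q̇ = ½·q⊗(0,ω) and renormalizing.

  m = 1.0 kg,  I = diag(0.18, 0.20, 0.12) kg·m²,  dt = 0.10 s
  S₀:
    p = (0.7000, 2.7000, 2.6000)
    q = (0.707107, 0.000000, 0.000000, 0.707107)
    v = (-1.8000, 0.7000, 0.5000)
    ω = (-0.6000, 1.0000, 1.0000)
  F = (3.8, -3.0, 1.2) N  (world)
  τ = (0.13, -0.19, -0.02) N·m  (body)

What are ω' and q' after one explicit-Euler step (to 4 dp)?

ω' = (-0.4833, 0.9230, 0.9933)
q' = (0.6698, -0.0564, 0.0141, 0.7403)

(τ − ω×Iω)/I = (1.1667, -0.7700, -0.0667)
new body rate ω' = (-0.4833, 0.9230, 0.9933)
q⊗(0,ω) = (-0.7071070, -1.1313712, 0.2828428, 0.7071070)
q' = normalize(q + ½dt·q⊗(0,ω)) = (0.6698, -0.0564, 0.0141, 0.7403)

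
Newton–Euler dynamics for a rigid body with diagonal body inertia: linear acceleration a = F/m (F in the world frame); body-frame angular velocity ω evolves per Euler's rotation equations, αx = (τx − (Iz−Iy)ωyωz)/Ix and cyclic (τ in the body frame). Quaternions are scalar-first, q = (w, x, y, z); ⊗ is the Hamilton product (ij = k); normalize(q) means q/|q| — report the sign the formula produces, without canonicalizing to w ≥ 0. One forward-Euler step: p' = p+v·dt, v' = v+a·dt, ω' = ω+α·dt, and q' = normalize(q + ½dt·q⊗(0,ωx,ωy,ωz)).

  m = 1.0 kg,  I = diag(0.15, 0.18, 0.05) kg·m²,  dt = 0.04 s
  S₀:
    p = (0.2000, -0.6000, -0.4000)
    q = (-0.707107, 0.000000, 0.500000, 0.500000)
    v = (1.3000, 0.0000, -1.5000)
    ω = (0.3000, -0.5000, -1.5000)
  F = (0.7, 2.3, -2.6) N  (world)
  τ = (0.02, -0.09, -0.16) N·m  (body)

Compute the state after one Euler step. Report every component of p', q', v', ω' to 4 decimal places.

p' = (0.2520, -0.6000, -0.4600)
q' = (-0.6868, -0.0142, 0.5098, 0.5179)
v' = (1.3280, 0.0920, -1.6040)
ω' = (0.3313, -0.5100, -1.6244)

precession coupling ω×(Iω) = (-0.0975, -0.0450, -0.0045)
(τ − ω×Iω)/I = (0.7833, -0.2500, -3.1100)
ω + α·dt = (0.3313, -0.5100, -1.6244)
Hamilton product q⊗(0,ω) = (1.0000000, -0.7121321, 0.5035535, 0.9106605)
q + ½dt·q⊗(0,ω), renormalized = (-0.6868, -0.0142, 0.5098, 0.5179)
linear accel F/m = (0.7000, 2.3000, -2.6000)
new position p' = (0.2520, -0.6000, -0.4600)
v' = v + a·dt = (1.3280, 0.0920, -1.6040)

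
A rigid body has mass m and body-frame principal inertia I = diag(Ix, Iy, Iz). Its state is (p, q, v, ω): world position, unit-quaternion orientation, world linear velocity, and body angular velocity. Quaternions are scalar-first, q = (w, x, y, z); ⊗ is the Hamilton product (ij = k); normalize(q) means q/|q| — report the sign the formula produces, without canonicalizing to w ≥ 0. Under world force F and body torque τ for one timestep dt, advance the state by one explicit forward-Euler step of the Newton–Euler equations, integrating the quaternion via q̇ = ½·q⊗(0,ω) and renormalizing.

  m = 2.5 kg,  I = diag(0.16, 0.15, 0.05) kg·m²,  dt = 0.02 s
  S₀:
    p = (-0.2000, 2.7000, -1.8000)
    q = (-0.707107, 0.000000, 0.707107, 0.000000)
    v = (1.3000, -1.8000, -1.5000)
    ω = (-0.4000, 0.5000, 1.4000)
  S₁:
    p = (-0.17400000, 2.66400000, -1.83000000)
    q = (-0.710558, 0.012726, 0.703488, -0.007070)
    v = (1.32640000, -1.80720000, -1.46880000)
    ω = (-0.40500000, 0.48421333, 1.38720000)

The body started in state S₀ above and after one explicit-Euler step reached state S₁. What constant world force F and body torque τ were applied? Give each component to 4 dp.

v₁ − v₀ = (0.02640000, -0.00720000, 0.03120000)
applied force F = (3.3000, -0.9000, 3.9000)
rate change Δω = (-0.00500000, -0.01578667, -0.01280000)
gyro term ω₀×Iω₀ = (-0.0700, -0.0616, 0.0020)
I·α + gyro = (-0.1100, -0.1800, -0.0300)

F = (3.3000, -0.9000, 3.9000)
τ = (-0.1100, -0.1800, -0.0300)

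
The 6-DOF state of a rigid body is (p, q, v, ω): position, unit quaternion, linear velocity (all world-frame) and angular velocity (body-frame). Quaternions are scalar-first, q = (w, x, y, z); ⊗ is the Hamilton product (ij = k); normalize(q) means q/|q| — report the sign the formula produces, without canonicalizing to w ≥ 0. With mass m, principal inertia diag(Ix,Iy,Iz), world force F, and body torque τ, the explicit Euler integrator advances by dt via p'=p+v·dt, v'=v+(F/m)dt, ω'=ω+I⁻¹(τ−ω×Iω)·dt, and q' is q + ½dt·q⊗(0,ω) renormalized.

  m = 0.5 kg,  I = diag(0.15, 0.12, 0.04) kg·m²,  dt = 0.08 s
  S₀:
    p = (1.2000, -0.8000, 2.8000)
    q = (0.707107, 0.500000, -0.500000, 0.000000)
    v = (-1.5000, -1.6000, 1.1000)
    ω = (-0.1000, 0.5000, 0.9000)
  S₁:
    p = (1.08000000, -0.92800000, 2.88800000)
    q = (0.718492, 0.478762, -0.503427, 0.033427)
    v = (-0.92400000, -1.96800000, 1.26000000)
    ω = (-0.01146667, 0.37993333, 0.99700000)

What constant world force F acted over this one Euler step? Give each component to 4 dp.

F = (3.6000, -2.3000, 1.0000)

v₁ − v₀ = (0.57600000, -0.36800000, 0.16000000)
m·(v₁−v₀)/dt = (3.6000, -2.3000, 1.0000)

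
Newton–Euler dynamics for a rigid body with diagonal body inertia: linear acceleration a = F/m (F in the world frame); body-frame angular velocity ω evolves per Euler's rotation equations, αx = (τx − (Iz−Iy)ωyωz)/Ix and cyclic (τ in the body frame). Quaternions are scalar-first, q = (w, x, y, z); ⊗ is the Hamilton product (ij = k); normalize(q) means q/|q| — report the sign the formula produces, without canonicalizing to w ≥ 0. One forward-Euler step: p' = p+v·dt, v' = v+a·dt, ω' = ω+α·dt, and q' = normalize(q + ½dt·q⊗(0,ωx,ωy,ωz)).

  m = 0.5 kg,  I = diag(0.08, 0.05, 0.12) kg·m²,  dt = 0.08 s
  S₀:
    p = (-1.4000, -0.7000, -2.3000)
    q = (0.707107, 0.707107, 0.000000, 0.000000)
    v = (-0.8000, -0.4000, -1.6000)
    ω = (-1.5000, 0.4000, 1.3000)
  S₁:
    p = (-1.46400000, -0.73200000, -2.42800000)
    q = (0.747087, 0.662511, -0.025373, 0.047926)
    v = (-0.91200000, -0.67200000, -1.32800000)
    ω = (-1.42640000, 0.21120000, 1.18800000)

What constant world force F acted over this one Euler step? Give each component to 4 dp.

F = (-0.7000, -1.7000, 1.7000)

v₁ − v₀ = (-0.11200000, -0.27200000, 0.27200000)
F = m·Δv/dt = (-0.7000, -1.7000, 1.7000)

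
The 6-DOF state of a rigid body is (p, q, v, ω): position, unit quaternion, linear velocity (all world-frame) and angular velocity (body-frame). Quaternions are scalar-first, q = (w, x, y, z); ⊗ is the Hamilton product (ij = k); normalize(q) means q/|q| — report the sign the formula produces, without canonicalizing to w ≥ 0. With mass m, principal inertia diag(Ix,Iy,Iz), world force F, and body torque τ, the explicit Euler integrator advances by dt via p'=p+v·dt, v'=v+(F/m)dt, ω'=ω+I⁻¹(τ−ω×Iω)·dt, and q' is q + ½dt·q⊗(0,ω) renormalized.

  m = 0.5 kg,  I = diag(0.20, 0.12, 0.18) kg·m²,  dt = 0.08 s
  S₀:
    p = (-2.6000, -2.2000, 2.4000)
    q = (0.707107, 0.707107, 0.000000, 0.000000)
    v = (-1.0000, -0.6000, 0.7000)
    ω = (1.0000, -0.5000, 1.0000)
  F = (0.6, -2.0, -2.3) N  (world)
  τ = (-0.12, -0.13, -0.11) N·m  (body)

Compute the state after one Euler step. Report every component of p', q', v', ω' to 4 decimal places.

p' = (-2.6800, -2.2480, 2.4560)
q' = (0.6776, 0.7341, -0.0424, 0.0141)
v' = (-0.9040, -0.9200, 0.3320)
ω' = (0.9640, -0.6000, 0.9333)

linear accel F/m = (1.2000, -4.0000, -4.6000)
p' = p + v·dt = (-2.6800, -2.2480, 2.4560)
v' = v + a·dt = (-0.9040, -0.9200, 0.3320)
ω×(Iω) gyroscopic = (-0.0300, 0.0200, 0.0400)
angular accel α = (-0.4500, -1.2500, -0.8333)
ω' = ω + α·dt = (0.9640, -0.6000, 0.9333)
q⊗(0,ω) = (-0.7071070, 0.7071070, -1.0606605, 0.3535535)
updated quaternion q' = (0.6776, 0.7341, -0.0424, 0.0141)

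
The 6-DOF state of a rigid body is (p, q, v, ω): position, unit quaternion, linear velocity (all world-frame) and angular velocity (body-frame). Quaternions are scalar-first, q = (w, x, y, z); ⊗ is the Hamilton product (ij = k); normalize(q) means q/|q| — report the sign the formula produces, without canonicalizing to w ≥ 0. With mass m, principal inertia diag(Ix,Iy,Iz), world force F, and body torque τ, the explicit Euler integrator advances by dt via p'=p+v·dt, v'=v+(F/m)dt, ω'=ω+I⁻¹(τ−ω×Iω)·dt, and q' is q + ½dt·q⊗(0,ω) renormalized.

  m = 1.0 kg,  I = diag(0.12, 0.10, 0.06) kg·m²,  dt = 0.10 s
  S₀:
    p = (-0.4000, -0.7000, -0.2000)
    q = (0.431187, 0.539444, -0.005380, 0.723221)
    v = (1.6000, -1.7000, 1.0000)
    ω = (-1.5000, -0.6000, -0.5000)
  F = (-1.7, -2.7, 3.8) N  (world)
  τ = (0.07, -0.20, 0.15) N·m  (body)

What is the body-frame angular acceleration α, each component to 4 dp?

ω×(Iω) gyroscopic = (-0.0120, 0.0450, -0.0180)
(τ − ω×Iω)/I = (0.6833, -2.4500, 2.8000)

α = (0.6833, -2.4500, 2.8000)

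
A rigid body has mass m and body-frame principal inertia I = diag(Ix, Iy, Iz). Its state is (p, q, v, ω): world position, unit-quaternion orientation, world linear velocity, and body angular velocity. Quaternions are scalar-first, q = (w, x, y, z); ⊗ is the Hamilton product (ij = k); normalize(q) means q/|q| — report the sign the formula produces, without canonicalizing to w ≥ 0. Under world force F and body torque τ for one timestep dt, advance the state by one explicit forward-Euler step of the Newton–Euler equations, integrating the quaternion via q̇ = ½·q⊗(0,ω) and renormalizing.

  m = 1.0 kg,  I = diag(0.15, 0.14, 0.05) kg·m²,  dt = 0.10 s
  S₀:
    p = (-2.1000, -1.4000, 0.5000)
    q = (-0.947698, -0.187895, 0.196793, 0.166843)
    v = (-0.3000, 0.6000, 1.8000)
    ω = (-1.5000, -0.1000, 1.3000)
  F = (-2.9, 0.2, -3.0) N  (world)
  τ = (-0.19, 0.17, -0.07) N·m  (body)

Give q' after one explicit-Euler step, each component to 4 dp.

q' = (-0.9669, -0.1027, 0.2002, 0.1203)

2q̇ = q⊗(0,ω) = (-0.4790591, 1.6940622, 0.0887688, -0.9180284)
q' = normalize(q + ½dt·q⊗(0,ω)) = (-0.9669, -0.1027, 0.2002, 0.1203)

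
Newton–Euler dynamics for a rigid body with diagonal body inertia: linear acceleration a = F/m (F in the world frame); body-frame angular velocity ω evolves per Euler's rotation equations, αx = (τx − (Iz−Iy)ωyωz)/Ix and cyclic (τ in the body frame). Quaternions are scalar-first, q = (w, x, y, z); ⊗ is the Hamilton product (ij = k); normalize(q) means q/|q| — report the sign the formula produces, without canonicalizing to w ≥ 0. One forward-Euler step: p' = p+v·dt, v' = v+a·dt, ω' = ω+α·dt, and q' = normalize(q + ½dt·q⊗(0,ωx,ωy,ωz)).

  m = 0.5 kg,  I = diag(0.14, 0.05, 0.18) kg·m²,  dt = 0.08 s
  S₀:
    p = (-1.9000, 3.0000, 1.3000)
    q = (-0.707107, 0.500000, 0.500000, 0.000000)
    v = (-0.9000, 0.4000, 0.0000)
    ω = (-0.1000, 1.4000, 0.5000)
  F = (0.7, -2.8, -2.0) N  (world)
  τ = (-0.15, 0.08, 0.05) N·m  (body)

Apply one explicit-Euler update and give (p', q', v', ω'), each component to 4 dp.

p' = (-1.9720, 3.0320, 1.3000)
q' = (-0.7318, 0.5119, 0.4496, 0.0158)
v' = (-0.7880, -0.0480, -0.3200)
ω' = (-0.2377, 1.5248, 0.5166)

(τ − ω×Iω)/I = (-1.7214, 1.5600, 0.2078)
ω' = ω + α·dt = (-0.2377, 1.5248, 0.5166)
q⊗(0,ω) = (-0.6500000, 0.3207107, -1.2399498, 0.3964465)
q' = normalize(q + ½dt·q⊗(0,ω)) = (-0.7318, 0.5119, 0.4496, 0.0158)
a = (1.4000, -5.6000, -4.0000)
new position p' = (-1.9720, 3.0320, 1.3000)
v' = v + a·dt = (-0.7880, -0.0480, -0.3200)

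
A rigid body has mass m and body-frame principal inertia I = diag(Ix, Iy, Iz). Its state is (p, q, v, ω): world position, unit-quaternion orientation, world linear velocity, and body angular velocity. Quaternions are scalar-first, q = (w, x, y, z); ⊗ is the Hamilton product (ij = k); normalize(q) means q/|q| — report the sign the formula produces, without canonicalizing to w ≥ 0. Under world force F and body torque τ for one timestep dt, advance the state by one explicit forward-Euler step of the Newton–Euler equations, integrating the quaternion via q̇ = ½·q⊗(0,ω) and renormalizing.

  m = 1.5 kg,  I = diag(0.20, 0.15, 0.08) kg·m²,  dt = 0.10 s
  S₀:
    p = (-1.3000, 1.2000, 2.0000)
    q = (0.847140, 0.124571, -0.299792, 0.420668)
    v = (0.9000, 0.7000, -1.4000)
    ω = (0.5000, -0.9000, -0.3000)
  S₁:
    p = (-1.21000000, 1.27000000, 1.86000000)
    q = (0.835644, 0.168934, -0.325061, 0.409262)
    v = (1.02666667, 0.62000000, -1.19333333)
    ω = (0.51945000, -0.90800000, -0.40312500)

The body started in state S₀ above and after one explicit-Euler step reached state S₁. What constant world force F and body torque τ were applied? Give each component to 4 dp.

F = (1.9000, -1.2000, 3.1000)
τ = (0.0200, -0.0300, -0.0600)

ω₁ − ω₀ = (0.01945000, -0.00800000, -0.10312500)
gyro term ω₀×Iω₀ = (-0.0189, -0.0180, 0.0225)
τ = I·(Δω/dt) + ω₀×(Iω₀) = (0.0200, -0.0300, -0.0600)
v₁ − v₀ = (0.12666667, -0.08000000, 0.20666667)
applied force F = (1.9000, -1.2000, 3.1000)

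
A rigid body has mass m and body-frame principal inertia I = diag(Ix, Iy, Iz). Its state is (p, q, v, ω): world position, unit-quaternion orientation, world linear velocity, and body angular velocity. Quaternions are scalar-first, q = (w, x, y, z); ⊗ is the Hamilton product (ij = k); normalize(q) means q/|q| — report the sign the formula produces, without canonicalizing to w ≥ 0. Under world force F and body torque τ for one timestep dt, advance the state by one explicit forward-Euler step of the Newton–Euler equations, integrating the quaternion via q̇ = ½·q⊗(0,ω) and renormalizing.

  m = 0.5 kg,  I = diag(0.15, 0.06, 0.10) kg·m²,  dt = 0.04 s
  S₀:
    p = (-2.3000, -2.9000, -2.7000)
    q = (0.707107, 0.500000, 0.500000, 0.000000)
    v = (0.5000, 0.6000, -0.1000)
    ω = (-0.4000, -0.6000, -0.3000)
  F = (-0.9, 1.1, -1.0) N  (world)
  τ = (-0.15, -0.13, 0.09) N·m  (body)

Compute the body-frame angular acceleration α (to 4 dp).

α = (-1.0480, -2.2667, 1.1160)

ω×(Iω) gyroscopic = (0.0072, 0.0060, -0.0216)
α = I⁻¹(τ − ω×Iω) = (-1.0480, -2.2667, 1.1160)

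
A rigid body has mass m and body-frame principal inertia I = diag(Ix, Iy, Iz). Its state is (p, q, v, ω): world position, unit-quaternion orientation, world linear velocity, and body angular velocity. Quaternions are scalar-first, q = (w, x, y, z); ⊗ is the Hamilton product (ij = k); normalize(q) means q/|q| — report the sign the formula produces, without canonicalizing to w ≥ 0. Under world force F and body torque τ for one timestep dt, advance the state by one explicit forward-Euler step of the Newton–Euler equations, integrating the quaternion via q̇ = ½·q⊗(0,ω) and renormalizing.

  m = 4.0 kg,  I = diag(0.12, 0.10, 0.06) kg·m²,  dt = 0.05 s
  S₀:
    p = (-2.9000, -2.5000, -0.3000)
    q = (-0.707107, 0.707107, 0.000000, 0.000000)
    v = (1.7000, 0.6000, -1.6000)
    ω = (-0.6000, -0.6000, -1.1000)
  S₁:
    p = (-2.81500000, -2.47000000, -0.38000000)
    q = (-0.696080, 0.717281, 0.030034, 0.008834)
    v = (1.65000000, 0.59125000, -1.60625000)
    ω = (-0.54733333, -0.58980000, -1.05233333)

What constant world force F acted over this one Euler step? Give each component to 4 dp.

velocity change Δv = (-0.05000000, -0.00875000, -0.00625000)
m·(v₁−v₀)/dt = (-4.0000, -0.7000, -0.5000)

F = (-4.0000, -0.7000, -0.5000)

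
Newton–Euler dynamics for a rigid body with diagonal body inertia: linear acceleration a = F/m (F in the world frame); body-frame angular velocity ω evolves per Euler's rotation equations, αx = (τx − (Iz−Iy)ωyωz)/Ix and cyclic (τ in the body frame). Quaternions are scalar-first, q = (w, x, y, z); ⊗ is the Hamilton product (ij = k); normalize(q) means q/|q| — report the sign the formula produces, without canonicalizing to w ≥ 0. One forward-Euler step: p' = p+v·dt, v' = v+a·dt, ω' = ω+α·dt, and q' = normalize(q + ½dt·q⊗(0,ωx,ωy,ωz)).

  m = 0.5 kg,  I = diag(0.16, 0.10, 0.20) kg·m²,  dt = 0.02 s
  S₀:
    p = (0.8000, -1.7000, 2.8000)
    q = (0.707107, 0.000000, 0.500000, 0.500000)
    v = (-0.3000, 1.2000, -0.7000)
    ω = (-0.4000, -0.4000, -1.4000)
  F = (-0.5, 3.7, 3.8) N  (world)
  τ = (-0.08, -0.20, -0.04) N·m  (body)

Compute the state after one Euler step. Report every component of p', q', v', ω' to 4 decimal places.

a = F/m = (-1.0000, 7.4000, 7.6000)
p + v·dt = (0.7940, -1.6760, 2.7860)
new velocity v' = (-0.3200, 1.3480, -0.5480)
α = I⁻¹(τ − ω×Iω) = (-0.8500, -1.7760, -0.1520)
new body rate ω' = (-0.4170, -0.4355, -1.4030)
2q̇ = q⊗(0,ω) = (0.9000000, -0.7828428, -0.4828428, -0.7899498)
q' = normalize(q + ½dt·q⊗(0,ω)) = (0.7160, -0.0078, 0.4951, 0.4920)

p' = (0.7940, -1.6760, 2.7860)
q' = (0.7160, -0.0078, 0.4951, 0.4920)
v' = (-0.3200, 1.3480, -0.5480)
ω' = (-0.4170, -0.4355, -1.4030)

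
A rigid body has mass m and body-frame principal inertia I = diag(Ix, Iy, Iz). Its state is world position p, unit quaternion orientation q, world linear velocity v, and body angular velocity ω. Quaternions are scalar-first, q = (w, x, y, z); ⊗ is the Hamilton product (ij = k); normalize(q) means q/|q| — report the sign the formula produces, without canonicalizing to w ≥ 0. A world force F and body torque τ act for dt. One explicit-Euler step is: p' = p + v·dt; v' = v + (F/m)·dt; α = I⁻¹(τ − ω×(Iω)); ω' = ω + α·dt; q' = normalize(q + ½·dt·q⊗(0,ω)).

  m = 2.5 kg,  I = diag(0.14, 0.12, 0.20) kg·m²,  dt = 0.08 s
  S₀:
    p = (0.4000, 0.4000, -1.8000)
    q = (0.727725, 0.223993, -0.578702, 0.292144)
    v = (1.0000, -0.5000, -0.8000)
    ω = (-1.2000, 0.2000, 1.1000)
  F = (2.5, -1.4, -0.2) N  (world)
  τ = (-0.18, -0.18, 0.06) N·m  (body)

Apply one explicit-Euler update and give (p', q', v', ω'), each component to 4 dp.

p' = (0.4800, 0.3600, -1.8640)
q' = (0.7287, 0.1609, -0.5955, 0.2975)
v' = (1.0800, -0.5448, -0.8064)
ω' = (-1.3129, 0.0272, 1.1221)

linear accel F/m = (1.0000, -0.5600, -0.0800)
p' = p + v·dt = (0.4800, 0.3600, -1.8640)
v + (F/m)dt = (1.0800, -0.5448, -0.8064)
gyro term ω×Iω = (0.0176, 0.0792, 0.0048)
(τ − ω×Iω)/I = (-1.4114, -2.1600, 0.2760)
ω' = ω + α·dt = (-1.3129, 0.0272, 1.1221)
2q̇ = q⊗(0,ω) = (0.0631736, -1.5682710, -0.4514201, 0.1508537)
q' = normalize(q + ½dt·q⊗(0,ω)) = (0.7287, 0.1609, -0.5955, 0.2975)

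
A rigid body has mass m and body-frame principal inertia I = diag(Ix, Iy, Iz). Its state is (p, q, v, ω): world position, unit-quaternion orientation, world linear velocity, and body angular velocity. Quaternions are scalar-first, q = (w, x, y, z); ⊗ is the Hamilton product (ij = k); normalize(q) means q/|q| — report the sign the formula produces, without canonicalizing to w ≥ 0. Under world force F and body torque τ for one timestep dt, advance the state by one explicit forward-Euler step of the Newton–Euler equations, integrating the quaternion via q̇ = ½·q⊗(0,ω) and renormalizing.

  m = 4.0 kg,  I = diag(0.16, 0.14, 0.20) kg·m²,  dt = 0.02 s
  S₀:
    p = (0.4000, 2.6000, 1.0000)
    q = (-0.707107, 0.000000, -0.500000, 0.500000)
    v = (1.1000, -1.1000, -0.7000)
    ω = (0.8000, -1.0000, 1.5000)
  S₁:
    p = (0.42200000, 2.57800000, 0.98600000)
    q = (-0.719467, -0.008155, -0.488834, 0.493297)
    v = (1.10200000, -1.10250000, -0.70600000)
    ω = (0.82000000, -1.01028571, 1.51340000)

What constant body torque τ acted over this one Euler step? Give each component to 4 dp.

τ = (0.0700, -0.1200, 0.1500)

Δω = ω₁−ω₀ = (0.02000000, -0.01028571, 0.01340000)
ω₀×(Iω₀) = (-0.0900, -0.0480, 0.0160)
applied torque τ = (0.0700, -0.1200, 0.1500)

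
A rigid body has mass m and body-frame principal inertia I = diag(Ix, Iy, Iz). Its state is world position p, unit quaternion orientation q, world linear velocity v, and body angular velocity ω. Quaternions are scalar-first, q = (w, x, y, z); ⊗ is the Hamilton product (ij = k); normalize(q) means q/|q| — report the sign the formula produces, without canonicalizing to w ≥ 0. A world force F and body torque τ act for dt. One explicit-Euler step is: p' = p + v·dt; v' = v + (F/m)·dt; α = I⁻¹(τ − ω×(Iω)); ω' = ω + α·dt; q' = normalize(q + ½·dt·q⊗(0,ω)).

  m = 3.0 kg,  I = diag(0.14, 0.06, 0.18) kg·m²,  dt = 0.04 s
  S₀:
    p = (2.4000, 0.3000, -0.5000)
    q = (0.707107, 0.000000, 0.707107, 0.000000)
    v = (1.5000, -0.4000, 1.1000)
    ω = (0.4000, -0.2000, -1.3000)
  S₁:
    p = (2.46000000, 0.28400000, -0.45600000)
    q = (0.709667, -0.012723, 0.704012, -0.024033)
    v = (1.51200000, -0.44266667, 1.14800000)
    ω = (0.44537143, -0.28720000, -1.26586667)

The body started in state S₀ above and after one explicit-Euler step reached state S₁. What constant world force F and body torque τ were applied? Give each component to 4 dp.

velocity change Δv = (0.01200000, -0.04266667, 0.04800000)
applied force F = (0.9000, -3.2000, 3.6000)
ω₁ − ω₀ = (0.04537143, -0.08720000, 0.03413333)
I·α + gyro = (0.1900, -0.1100, 0.1600)

F = (0.9000, -3.2000, 3.6000)
τ = (0.1900, -0.1100, 0.1600)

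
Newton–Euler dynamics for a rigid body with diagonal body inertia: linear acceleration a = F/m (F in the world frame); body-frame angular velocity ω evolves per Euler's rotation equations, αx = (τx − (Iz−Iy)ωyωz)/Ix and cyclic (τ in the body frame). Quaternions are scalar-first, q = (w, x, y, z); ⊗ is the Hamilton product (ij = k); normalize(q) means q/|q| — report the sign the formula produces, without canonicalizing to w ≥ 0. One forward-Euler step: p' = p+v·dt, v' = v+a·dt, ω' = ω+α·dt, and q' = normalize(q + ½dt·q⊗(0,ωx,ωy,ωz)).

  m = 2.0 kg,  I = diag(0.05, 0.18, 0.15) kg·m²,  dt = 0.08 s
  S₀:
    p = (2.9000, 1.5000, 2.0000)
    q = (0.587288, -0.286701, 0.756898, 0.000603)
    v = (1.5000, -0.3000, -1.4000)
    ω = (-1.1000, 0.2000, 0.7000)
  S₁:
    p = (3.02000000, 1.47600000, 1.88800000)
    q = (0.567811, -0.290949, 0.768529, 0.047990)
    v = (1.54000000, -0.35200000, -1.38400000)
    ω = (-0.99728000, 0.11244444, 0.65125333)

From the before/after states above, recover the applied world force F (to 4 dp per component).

F = (1.0000, -1.3000, 0.4000)

v₁ − v₀ = (0.04000000, -0.05200000, 0.01600000)
F = m·Δv/dt = (1.0000, -1.3000, 0.4000)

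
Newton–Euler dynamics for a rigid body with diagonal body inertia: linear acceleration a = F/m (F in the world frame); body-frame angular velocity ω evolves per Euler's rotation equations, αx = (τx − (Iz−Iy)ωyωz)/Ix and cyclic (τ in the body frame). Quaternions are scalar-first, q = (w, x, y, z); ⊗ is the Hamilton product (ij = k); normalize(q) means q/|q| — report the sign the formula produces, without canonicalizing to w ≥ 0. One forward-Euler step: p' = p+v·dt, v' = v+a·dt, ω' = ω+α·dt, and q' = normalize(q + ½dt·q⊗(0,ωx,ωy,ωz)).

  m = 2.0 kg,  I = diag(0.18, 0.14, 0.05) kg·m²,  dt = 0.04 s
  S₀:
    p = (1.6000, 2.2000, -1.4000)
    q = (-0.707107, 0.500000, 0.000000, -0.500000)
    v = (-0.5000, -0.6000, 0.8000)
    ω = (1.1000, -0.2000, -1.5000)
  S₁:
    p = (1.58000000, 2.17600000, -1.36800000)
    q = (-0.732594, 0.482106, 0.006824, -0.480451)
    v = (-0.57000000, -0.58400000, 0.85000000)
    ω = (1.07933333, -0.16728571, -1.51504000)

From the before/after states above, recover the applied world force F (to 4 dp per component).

F = (-3.5000, 0.8000, 2.5000)

velocity change Δv = (-0.07000000, 0.01600000, 0.05000000)
m·(v₁−v₀)/dt = (-3.5000, 0.8000, 2.5000)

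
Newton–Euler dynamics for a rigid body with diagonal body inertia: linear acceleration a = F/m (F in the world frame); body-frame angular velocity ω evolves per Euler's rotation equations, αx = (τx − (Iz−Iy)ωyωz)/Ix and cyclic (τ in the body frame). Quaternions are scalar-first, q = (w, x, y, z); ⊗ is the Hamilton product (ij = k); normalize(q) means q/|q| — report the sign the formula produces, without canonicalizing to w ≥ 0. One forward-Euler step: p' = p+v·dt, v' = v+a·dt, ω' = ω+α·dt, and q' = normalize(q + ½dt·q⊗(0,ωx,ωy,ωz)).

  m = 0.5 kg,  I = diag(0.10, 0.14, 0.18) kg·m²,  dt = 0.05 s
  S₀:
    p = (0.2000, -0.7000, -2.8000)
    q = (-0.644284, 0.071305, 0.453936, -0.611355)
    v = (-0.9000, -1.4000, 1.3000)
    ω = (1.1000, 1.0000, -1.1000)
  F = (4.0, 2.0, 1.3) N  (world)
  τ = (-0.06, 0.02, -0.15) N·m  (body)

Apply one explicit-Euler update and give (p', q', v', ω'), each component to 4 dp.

p' = (0.1550, -0.7700, -2.7350)
q' = (-0.6737, 0.0563, 0.4225, -0.6037)
v' = (-0.5000, -1.2000, 1.4300)
ω' = (1.0920, 0.9726, -1.1539)

p + v·dt = (0.1550, -0.7700, -2.7350)
new velocity v' = (-0.5000, -1.2000, 1.4300)
α = I⁻¹(τ − ω×Iω) = (-0.1600, -0.5486, -1.0778)
new body rate ω' = (1.0920, 0.9726, -1.1539)
Hamilton product q⊗(0,ω) = (-1.2048620, -0.5966870, -1.2383390, 0.2806878)
q' = normalize(q + ½dt·q⊗(0,ω)) = (-0.6737, 0.0563, 0.4225, -0.6037)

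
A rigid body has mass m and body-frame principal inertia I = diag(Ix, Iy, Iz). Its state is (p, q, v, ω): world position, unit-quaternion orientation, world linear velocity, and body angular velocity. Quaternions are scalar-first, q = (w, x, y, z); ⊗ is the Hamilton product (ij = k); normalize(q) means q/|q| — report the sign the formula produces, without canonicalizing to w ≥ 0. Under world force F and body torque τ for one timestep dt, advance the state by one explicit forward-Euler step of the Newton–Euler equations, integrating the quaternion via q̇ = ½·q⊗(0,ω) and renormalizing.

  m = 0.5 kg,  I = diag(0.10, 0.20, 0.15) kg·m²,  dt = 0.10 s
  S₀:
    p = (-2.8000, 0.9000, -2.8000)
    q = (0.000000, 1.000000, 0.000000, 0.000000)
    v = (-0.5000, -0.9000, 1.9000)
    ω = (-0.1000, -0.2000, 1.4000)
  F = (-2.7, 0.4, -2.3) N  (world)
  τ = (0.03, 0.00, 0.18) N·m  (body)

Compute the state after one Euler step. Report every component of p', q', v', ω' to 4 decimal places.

p' = (-2.8500, 0.8100, -2.6100)
q' = (0.0050, 0.9975, -0.0698, -0.0100)
v' = (-1.0400, -0.8200, 1.4400)
ω' = (-0.0840, -0.2035, 1.5187)

p' = p + v·dt = (-2.8500, 0.8100, -2.6100)
v + (F/m)dt = (-1.0400, -0.8200, 1.4400)
(τ − ω×Iω)/I = (0.1600, -0.0350, 1.1867)
ω' = ω + α·dt = (-0.0840, -0.2035, 1.5187)
Hamilton product q⊗(0,ω) = (0.1000000, 0.0000000, -1.4000000, -0.2000000)
updated quaternion q' = (0.0050, 0.9975, -0.0698, -0.0100)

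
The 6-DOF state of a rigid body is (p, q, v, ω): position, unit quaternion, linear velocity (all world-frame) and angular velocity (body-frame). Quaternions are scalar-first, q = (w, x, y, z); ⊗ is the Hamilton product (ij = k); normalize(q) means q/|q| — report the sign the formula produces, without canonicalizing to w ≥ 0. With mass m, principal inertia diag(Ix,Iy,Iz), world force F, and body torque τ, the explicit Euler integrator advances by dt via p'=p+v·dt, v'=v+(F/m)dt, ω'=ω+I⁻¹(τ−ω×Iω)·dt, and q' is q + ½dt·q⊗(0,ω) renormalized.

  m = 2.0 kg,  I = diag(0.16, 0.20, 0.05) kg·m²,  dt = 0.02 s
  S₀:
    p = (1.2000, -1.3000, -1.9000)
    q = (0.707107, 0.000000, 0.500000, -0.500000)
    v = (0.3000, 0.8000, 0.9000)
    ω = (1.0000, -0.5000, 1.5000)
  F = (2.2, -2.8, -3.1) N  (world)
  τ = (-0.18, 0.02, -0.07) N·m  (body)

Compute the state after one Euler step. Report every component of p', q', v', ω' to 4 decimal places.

p' = (1.2060, -1.2840, -1.8820)
q' = (0.7170, 0.0121, 0.4914, -0.4943)
v' = (0.3220, 0.7720, 0.8690)
ω' = (0.9634, -0.5145, 1.4800)

angular accel α = (-1.8281, -0.7250, -1.0000)
new body rate ω' = (0.9634, -0.5145, 1.4800)
Hamilton product q⊗(0,ω) = (1.0000000, 1.2071070, -0.8535535, 0.5606605)
updated quaternion q' = (0.7170, 0.0121, 0.4914, -0.4943)
p + v·dt = (1.2060, -1.2840, -1.8820)
new velocity v' = (0.3220, 0.7720, 0.8690)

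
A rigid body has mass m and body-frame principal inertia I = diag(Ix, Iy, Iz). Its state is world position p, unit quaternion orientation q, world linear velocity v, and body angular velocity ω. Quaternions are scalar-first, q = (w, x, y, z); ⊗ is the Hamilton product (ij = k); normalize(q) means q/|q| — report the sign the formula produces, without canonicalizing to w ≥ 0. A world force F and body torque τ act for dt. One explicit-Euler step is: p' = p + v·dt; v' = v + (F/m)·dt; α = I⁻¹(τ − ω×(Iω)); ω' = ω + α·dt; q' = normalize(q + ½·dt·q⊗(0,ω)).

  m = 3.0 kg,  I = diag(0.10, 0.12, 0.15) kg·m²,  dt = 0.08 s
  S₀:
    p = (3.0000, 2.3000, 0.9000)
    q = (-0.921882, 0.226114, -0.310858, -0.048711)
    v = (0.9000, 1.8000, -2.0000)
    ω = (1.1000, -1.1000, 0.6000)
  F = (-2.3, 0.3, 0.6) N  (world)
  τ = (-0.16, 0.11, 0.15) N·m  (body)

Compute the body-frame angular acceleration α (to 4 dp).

α = (-1.4020, 1.1917, 1.1613)

ω×(Iω) gyroscopic = (-0.0198, -0.0330, -0.0242)
angular accel α = (-1.4020, 1.1917, 1.1613)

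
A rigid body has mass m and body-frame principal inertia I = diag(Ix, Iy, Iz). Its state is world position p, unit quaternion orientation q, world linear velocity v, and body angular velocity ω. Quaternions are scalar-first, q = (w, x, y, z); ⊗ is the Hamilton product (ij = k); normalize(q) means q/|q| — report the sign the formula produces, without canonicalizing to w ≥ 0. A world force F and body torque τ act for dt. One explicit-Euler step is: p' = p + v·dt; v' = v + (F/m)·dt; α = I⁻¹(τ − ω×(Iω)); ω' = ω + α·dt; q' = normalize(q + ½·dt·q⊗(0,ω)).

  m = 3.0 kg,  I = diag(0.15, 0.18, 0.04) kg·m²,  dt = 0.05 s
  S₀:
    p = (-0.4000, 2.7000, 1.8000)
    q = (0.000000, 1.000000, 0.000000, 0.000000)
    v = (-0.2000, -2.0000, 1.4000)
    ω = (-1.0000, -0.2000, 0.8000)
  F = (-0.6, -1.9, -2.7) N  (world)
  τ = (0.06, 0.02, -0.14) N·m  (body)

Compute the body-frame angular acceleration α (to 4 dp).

precession coupling ω×(Iω) = (0.0224, -0.0880, 0.0060)
α = I⁻¹(τ − ω×Iω) = (0.2507, 0.6000, -3.6500)

α = (0.2507, 0.6000, -3.6500)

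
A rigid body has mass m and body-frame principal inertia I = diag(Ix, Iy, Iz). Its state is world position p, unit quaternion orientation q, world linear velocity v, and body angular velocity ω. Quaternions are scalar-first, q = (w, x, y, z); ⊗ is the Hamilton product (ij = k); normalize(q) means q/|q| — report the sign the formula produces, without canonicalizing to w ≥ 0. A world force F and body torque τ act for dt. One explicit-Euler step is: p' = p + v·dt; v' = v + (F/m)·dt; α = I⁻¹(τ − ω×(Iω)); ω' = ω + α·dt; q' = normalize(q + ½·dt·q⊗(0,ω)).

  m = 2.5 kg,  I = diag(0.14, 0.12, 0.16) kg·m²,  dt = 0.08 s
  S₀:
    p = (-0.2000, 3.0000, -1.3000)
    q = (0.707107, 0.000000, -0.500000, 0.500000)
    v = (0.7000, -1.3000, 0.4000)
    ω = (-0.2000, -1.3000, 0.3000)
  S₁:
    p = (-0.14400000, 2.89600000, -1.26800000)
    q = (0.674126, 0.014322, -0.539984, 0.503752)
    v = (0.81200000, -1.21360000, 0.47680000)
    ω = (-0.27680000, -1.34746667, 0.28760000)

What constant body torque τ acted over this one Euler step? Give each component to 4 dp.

Δω = ω₁−ω₀ = (-0.07680000, -0.04746667, -0.01240000)
I·α + gyro = (-0.1500, -0.0700, -0.0300)

τ = (-0.1500, -0.0700, -0.0300)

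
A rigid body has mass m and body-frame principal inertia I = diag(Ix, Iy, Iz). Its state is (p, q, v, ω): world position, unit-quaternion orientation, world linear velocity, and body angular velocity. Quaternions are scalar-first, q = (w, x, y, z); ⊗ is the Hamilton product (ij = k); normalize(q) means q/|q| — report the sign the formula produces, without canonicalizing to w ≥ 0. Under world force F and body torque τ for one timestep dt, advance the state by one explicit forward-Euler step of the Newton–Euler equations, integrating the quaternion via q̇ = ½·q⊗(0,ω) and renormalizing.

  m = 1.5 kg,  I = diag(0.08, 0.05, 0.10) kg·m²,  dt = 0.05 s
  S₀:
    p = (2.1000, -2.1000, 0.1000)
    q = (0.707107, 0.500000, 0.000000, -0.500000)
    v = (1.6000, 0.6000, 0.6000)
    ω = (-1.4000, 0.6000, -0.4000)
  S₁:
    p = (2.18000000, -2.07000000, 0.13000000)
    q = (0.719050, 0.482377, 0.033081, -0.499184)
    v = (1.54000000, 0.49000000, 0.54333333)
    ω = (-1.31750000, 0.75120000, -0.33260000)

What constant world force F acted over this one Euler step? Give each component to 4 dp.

F = (-1.8000, -3.3000, -1.7000)

velocity change Δv = (-0.06000000, -0.11000000, -0.05666667)
F = m·Δv/dt = (-1.8000, -3.3000, -1.7000)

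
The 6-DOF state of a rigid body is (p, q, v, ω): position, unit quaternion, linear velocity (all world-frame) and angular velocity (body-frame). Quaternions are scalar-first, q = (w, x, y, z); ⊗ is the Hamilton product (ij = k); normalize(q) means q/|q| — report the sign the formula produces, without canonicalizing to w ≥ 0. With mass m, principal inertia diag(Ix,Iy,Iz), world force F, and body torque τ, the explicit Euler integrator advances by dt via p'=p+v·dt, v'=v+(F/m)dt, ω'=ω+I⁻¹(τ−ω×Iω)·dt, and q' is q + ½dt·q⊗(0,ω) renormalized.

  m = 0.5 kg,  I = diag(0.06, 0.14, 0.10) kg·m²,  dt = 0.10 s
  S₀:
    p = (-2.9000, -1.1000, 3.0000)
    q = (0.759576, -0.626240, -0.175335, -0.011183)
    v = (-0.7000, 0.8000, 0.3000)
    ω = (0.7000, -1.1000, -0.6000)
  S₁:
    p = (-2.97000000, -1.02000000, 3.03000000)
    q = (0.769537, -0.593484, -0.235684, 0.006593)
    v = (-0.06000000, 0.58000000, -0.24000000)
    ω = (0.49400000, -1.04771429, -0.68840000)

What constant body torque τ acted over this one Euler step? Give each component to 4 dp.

Δω = ω₁−ω₀ = (-0.20600000, 0.05228571, -0.08840000)
precession coupling = (-0.0264, 0.0168, -0.0616)
τ = I·(Δω/dt) + ω₀×(Iω₀) = (-0.1500, 0.0900, -0.1500)

τ = (-0.1500, 0.0900, -0.1500)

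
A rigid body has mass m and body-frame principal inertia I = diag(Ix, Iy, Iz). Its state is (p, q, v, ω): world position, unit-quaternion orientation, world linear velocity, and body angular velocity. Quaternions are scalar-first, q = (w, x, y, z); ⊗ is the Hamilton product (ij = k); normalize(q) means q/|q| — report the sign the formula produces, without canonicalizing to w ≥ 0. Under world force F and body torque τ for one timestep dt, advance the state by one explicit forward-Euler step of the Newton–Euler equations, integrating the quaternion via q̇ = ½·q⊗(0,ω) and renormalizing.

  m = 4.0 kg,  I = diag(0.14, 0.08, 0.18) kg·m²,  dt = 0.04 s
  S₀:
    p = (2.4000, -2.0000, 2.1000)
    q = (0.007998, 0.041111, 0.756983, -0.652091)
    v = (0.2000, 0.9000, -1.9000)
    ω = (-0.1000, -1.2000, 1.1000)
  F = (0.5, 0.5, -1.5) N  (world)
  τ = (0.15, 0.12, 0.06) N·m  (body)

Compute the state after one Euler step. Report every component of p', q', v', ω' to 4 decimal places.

a = (0.1250, 0.1250, -0.3750)
new position p' = (2.4080, -1.9640, 2.0240)
v' = v + a·dt = (0.2050, 0.9050, -1.9150)
precession coupling ω×(Iω) = (-0.1320, 0.0044, -0.0072)
α = I⁻¹(τ − ω×Iω) = (2.0143, 1.4450, 0.3733)
new body rate ω' = (-0.0194, -1.1422, 1.1149)
2q̇ = q⊗(0,ω) = (1.6297908, 0.0493723, 0.0103894, 0.0351629)
updated quaternion q' = (0.0406, 0.0421, 0.7568, -0.6510)

p' = (2.4080, -1.9640, 2.0240)
q' = (0.0406, 0.0421, 0.7568, -0.6510)
v' = (0.2050, 0.9050, -1.9150)
ω' = (-0.0194, -1.1422, 1.1149)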